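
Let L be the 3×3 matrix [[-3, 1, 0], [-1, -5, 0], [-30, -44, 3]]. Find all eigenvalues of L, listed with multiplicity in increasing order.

-4, -4, 3

Characteristic polynomial: p(t) = t^3 + 5t^2 - 8t - 48 = (t - 3)(t + 4)^2.
Roots (with multiplicity): -4, -4, 3.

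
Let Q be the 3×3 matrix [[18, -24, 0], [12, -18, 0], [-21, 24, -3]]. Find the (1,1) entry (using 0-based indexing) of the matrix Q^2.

Characteristic polynomial: λ^3 + 3λ^2 - 36λ - 108 = (λ - 6)(λ + 3)(λ + 6), so the eigenvalues are -6, -3, 6.
λ=6: eigenvector (-2, -1, 2).
λ=-6: eigenvector (1, 1, -1).
λ=-3: eigenvector (0, 0, 1).
P = [[-2, 1, 0], [-1, 1, 0], [2, -1, 1]], D = diag(6, -6, -3), P⁻¹ = [[-1, 1, 0], [-1, 2, 0], [1, 0, 1]].
Q² = P·diag(36, 36, 9)·P⁻¹ = [[36, 0, 0], [0, 36, 0], [-27, 0, 9]].
The requested entry is 36.

36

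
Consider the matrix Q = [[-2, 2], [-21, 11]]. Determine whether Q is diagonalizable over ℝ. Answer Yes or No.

Characteristic polynomial: p(r) = r^2 - 9r + 20 = (r - 5)(r - 4).
All 2 eigenvalues are distinct, so Q is diagonalizable.

Yes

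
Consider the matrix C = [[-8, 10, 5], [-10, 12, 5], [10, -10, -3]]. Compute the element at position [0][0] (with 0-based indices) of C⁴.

Characteristic polynomial: μ^3 - μ^2 - 8μ + 12 = (μ - 2)^2(μ + 3), so the eigenvalues are -3, 2, 2.
μ=-3: eigenvector (-1, -1, 1).
μ=2: eigenvector (1, 1, 0).
μ=2: eigenvector (1, 0, 2).
P = [[-1, 1, 1], [-1, 1, 0], [1, 0, 2]], D = diag(-3, 2, 2), P⁻¹ = [[-2, 2, 1], [-2, 3, 1], [1, -1, 0]].
C⁴ = P·diag(81, 16, 16)·P⁻¹ = [[146, -130, -65], [130, -114, -65], [-130, 130, 81]].
The requested entry is 146.

146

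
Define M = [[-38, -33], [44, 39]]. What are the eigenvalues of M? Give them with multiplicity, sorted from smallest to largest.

Characteristic polynomial: p(r) = r^2 - r - 30 = (r - 6)(r + 5).
Roots (with multiplicity): -5, 6.

-5, 6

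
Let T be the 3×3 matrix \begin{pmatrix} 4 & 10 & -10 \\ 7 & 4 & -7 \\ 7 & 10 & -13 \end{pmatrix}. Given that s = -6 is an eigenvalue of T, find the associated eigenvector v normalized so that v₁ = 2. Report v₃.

2

T + 6I = [[10, 10, -10], [7, 10, -7], [7, 10, -7]].
Solving (T + 6I)v = 0 gives the eigenspace spanned by (2, 0, 2).
With v₁ = 2, v = (2, 0, 2), so v₃ = 2.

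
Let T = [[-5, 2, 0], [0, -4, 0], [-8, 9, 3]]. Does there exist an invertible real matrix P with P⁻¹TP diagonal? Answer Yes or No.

Yes

Characteristic polynomial: p(r) = r^3 + 6r^2 - 7r - 60 = (r - 3)(r + 4)(r + 5).
All 3 eigenvalues are distinct, so T is diagonalizable.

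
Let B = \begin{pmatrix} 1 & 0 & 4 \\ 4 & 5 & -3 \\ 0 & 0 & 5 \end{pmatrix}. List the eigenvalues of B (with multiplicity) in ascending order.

1, 5, 5

Characteristic polynomial: p(t) = t^3 - 11t^2 + 35t - 25 = (t - 5)^2(t - 1).
Roots (with multiplicity): 1, 5, 5.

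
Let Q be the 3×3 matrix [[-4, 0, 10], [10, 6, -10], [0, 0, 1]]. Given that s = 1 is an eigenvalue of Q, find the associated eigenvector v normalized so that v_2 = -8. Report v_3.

4

Q − 1I = [[-5, 0, 10], [10, 5, -10], [0, 0, 0]].
Solving (Q − 1I)v = 0 gives the eigenspace spanned by (8, -8, 4).
With v_2 = -8, v = (8, -8, 4), so v_3 = 4.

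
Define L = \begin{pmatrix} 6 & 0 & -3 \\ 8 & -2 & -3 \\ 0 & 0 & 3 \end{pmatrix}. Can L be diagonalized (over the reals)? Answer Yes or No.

Characteristic polynomial: p(μ) = μ^3 - 7μ^2 + 36 = (μ - 6)(μ - 3)(μ + 2).
All 3 eigenvalues are distinct, so L is diagonalizable.

Yes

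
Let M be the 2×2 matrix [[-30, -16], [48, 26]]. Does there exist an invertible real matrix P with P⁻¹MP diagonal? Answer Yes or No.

Yes

Characteristic polynomial: p(s) = s^2 + 4s - 12 = (s - 2)(s + 6).
All 2 eigenvalues are distinct, so M is diagonalizable.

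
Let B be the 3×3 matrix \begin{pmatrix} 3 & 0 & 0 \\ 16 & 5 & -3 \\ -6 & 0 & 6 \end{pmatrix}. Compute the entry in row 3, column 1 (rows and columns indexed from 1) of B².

-54

Characteristic polynomial: r^3 - 14r^2 + 63r - 90 = (r - 6)(r - 5)(r - 3), so the eigenvalues are 3, 5, 6.
r=3: eigenvector (1, -5, 2).
r=5: eigenvector (0, 1, 0).
r=6: eigenvector (0, -3, 1).
P = [[1, 0, 0], [-5, 1, -3], [2, 0, 1]], D = diag(3, 5, 6), P⁻¹ = [[1, 0, 0], [-1, 1, 3], [-2, 0, 1]].
B² = P·diag(9, 25, 36)·P⁻¹ = [[9, 0, 0], [146, 25, -33], [-54, 0, 36]].
The requested entry is -54.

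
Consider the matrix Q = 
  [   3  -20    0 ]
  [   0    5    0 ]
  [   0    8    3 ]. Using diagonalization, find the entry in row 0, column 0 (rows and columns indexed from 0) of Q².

Characteristic polynomial: t^3 - 11t^2 + 39t - 45 = (t - 5)(t - 3)^2, so the eigenvalues are 3, 3, 5.
t=3: eigenvector (3, 0, -1).
t=5: eigenvector (-10, 1, 4).
t=3: eigenvector (-2, 0, 1).
P = [[3, -10, -2], [0, 1, 0], [-1, 4, 1]], D = diag(3, 5, 3), P⁻¹ = [[1, 2, 2], [0, 1, 0], [1, -2, 3]].
Q² = P·diag(9, 25, 9)·P⁻¹ = [[9, -160, 0], [0, 25, 0], [0, 64, 9]].
The requested entry is 9.

9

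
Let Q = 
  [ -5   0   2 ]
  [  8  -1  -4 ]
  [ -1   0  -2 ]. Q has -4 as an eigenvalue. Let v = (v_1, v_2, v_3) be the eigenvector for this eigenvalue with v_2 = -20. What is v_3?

Q + 4I = [[-1, 0, 2], [8, 3, -4], [-1, 0, 2]].
Solving (Q + 4I)v = 0 gives the eigenspace spanned by (10, -20, 5).
With v_2 = -20, v = (10, -20, 5), so v_3 = 5.

5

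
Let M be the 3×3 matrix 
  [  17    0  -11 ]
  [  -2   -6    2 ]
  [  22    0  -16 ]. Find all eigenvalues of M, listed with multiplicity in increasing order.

Characteristic polynomial: p(r) = r^3 + 5r^2 - 36r - 180 = (r - 6)(r + 5)(r + 6).
Roots (with multiplicity): -6, -5, 6.

-6, -5, 6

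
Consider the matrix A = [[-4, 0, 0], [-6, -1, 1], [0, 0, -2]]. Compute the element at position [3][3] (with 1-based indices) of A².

4

Characteristic polynomial: t^3 + 7t^2 + 14t + 8 = (t + 1)(t + 2)(t + 4), so the eigenvalues are -4, -2, -1.
t=-4: eigenvector (1, 2, 0).
t=-1: eigenvector (0, 1, 0).
t=-2: eigenvector (0, -1, 1).
P = [[1, 0, 0], [2, 1, -1], [0, 0, 1]], D = diag(-4, -1, -2), P⁻¹ = [[1, 0, 0], [-2, 1, 1], [0, 0, 1]].
A² = P·diag(16, 1, 4)·P⁻¹ = [[16, 0, 0], [30, 1, -3], [0, 0, 4]].
The requested entry is 4.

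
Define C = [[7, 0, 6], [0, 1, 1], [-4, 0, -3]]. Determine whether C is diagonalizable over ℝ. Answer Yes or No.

Characteristic polynomial: p(s) = s^3 - 5s^2 + 7s - 3 = (s - 3)(s - 1)^2.
s = 1 has algebraic multiplicity 2; rank(C − 1I) = 2, so geometric multiplicity = 1.
Geometric multiplicity < algebraic multiplicity, so C is not diagonalizable.

No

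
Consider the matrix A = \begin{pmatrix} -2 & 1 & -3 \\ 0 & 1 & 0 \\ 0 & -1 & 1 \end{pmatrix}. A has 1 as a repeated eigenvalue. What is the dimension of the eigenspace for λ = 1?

1

A − 1I = [[-3, 1, -3], [0, 0, 0], [0, -1, 0]].
This matrix has rank 2, so its null space has dimension 3 − 2 = 1.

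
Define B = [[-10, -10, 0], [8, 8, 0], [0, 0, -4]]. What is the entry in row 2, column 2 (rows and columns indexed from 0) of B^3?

Characteristic polynomial: λ^3 + 6λ^2 + 8λ = λ(λ + 2)(λ + 4), so the eigenvalues are -4, -2, 0.
λ=-2: eigenvector (5, -4, 0).
λ=-4: eigenvector (0, 0, 1).
λ=0: eigenvector (-1, 1, 0).
P = [[5, 0, -1], [-4, 0, 1], [0, 1, 0]], D = diag(-2, -4, 0), P⁻¹ = [[1, 1, 0], [0, 0, 1], [4, 5, 0]].
B³ = P·diag(-8, -64, 0)·P⁻¹ = [[-40, -40, 0], [32, 32, 0], [0, 0, -64]].
The requested entry is -64.

-64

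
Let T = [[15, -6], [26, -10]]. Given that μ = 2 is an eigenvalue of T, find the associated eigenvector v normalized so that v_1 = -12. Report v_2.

-26

T − 2I = [[13, -6], [26, -12]].
Solving (T − 2I)v = 0 gives the eigenspace spanned by (-12, -26).
With v_1 = -12, v = (-12, -26), so v_2 = -26.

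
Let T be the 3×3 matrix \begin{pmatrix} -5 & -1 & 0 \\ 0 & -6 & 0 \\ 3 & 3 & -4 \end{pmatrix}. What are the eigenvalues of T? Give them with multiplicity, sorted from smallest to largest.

Characteristic polynomial: p(λ) = λ^3 + 15λ^2 + 74λ + 120 = (λ + 4)(λ + 5)(λ + 6).
Roots (with multiplicity): -6, -5, -4.

-6, -5, -4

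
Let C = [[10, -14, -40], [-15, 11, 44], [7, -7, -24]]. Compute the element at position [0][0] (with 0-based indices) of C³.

118

Characteristic polynomial: t^3 + 3t^2 - 16t - 48 = (t - 4)(t + 3)(t + 4), so the eigenvalues are -4, -3, 4.
t=-4: eigenvector (1, 1, 0).
t=4: eigenvector (-2, 2, -1).
t=-3: eigenvector (2, -1, 1).
P = [[1, -2, 2], [1, 2, -1], [0, -1, 1]], D = diag(-4, 4, -3), P⁻¹ = [[1, 0, -2], [-1, 1, 3], [-1, 1, 4]].
C³ = P·diag(-64, 64, -27)·P⁻¹ = [[118, -182, -472], [-219, 155, 620], [91, -91, -300]].
The requested entry is 118.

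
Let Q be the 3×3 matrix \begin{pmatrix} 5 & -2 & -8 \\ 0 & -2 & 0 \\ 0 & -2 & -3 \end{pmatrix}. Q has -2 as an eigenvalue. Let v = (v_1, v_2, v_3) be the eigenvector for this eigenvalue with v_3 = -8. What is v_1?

-8

Q + 2I = [[7, -2, -8], [0, 0, 0], [0, -2, -1]].
Solving (Q + 2I)v = 0 gives the eigenspace spanned by (-8, 4, -8).
With v_3 = -8, v = (-8, 4, -8), so v_1 = -8.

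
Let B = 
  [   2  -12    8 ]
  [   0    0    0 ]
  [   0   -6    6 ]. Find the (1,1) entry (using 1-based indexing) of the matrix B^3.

8

Characteristic polynomial: t^3 - 8t^2 + 12t = t(t - 6)(t - 2), so the eigenvalues are 0, 2, 6.
t=2: eigenvector (1, 0, 0).
t=6: eigenvector (2, 0, 1).
t=0: eigenvector (2, 1, 1).
P = [[1, 2, 2], [0, 0, 1], [0, 1, 1]], D = diag(2, 6, 0), P⁻¹ = [[1, 0, -2], [0, -1, 1], [0, 1, 0]].
B³ = P·diag(8, 216, 0)·P⁻¹ = [[8, -432, 416], [0, 0, 0], [0, -216, 216]].
The requested entry is 8.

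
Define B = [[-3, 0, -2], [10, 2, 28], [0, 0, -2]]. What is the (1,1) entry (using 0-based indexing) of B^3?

8

Characteristic polynomial: r^3 + 3r^2 - 4r - 12 = (r - 2)(r + 2)(r + 3), so the eigenvalues are -3, -2, 2.
r=-3: eigenvector (1, -2, 0).
r=2: eigenvector (0, 1, 0).
r=-2: eigenvector (-2, -2, 1).
P = [[1, 0, -2], [-2, 1, -2], [0, 0, 1]], D = diag(-3, 2, -2), P⁻¹ = [[1, 0, 2], [2, 1, 6], [0, 0, 1]].
B³ = P·diag(-27, 8, -8)·P⁻¹ = [[-27, 0, -38], [70, 8, 172], [0, 0, -8]].
The requested entry is 8.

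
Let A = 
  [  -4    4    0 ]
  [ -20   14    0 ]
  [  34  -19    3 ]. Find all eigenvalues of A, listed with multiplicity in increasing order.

Characteristic polynomial: p(r) = r^3 - 13r^2 + 54r - 72 = (r - 6)(r - 4)(r - 3).
Roots (with multiplicity): 3, 4, 6.

3, 4, 6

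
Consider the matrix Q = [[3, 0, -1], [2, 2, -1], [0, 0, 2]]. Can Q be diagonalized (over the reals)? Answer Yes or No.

Characteristic polynomial: p(r) = r^3 - 7r^2 + 16r - 12 = (r - 3)(r - 2)^2.
r = 2 has algebraic multiplicity 2; rank(Q − 2I) = 2, so geometric multiplicity = 1.
Geometric multiplicity < algebraic multiplicity, so Q is not diagonalizable.

No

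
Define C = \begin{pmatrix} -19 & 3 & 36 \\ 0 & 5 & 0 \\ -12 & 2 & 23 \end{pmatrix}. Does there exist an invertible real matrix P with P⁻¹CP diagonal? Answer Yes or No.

Characteristic polynomial: p(s) = s^3 - 9s^2 + 15s + 25 = (s - 5)^2(s + 1).
s = 5 has algebraic multiplicity 2; rank(C − 5I) = 2, so geometric multiplicity = 1.
Geometric multiplicity < algebraic multiplicity, so C is not diagonalizable.

No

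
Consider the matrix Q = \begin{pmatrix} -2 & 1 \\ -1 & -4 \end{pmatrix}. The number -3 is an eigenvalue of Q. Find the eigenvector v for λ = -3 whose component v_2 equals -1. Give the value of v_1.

1

Q + 3I = [[1, 1], [-1, -1]].
Solving (Q + 3I)v = 0 gives the eigenspace spanned by (1, -1).
With v_2 = -1, v = (1, -1), so v_1 = 1.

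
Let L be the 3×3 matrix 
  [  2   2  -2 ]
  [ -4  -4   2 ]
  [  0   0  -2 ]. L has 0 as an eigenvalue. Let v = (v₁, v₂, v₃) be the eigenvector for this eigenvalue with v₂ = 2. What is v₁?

-2

L = [[2, 2, -2], [-4, -4, 2], [0, 0, -2]].
Solving (L)v = 0 gives the eigenspace spanned by (-2, 2, 0).
With v₂ = 2, v = (-2, 2, 0), so v₁ = -2.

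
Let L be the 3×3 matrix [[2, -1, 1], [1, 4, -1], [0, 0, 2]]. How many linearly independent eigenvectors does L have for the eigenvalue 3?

1

L − 3I = [[-1, -1, 1], [1, 1, -1], [0, 0, -1]].
This matrix has rank 2, so its null space has dimension 3 − 2 = 1.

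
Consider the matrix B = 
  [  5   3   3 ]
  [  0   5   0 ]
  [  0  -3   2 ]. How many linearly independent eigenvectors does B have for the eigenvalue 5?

2

B − 5I = [[0, 3, 3], [0, 0, 0], [0, -3, -3]].
This matrix has rank 1, so its null space has dimension 3 − 1 = 2.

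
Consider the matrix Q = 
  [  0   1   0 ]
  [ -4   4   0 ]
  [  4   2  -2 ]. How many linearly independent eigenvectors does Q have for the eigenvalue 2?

1

Q − 2I = [[-2, 1, 0], [-4, 2, 0], [4, 2, -4]].
This matrix has rank 2, so its null space has dimension 3 − 2 = 1.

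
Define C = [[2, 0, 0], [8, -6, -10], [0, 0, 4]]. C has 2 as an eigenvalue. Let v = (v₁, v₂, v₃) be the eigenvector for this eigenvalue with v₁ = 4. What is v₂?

C − 2I = [[0, 0, 0], [8, -8, -10], [0, 0, 2]].
Solving (C − 2I)v = 0 gives the eigenspace spanned by (4, 4, 0).
With v₁ = 4, v = (4, 4, 0), so v₂ = 4.

4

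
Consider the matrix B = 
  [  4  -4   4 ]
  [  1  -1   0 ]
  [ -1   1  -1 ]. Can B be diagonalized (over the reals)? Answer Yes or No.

Characteristic polynomial: p(λ) = λ^3 - 2λ^2 + λ = λ(λ - 1)^2.
λ = 1 has algebraic multiplicity 2; rank(B − 1I) = 2, so geometric multiplicity = 1.
Geometric multiplicity < algebraic multiplicity, so B is not diagonalizable.

No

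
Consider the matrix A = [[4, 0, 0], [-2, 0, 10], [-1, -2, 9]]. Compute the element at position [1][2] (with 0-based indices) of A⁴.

3690

Characteristic polynomial: μ^3 - 13μ^2 + 56μ - 80 = (μ - 5)(μ - 4)^2, so the eigenvalues are 4, 4, 5.
μ=4: eigenvector (1, 2, 1).
μ=4: eigenvector (-2, 1, 0).
μ=5: eigenvector (0, 2, 1).
P = [[1, -2, 0], [2, 1, 2], [1, 0, 1]], D = diag(4, 4, 5), P⁻¹ = [[1, 2, -4], [0, 1, -2], [-1, -2, 5]].
A⁴ = P·diag(256, 256, 625)·P⁻¹ = [[256, 0, 0], [-738, -1220, 3690], [-369, -738, 2101]].
The requested entry is 3690.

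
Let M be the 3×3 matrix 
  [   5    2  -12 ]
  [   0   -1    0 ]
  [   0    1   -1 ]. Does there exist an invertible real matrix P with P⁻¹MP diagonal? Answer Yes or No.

No

Characteristic polynomial: p(s) = s^3 - 3s^2 - 9s - 5 = (s - 5)(s + 1)^2.
s = -1 has algebraic multiplicity 2; rank(M + 1I) = 2, so geometric multiplicity = 1.
Geometric multiplicity < algebraic multiplicity, so M is not diagonalizable.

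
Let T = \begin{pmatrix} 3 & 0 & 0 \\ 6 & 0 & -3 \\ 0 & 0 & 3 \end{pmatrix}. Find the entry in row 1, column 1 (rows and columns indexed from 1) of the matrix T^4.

Characteristic polynomial: s^3 - 6s^2 + 9s = s(s - 3)^2, so the eigenvalues are 0, 3, 3.
s=3: eigenvector (1, 0, 2).
s=0: eigenvector (0, 1, 0).
s=3: eigenvector (0, -1, 1).
P = [[1, 0, 0], [0, 1, -1], [2, 0, 1]], D = diag(3, 0, 3), P⁻¹ = [[1, 0, 0], [-2, 1, 1], [-2, 0, 1]].
T⁴ = P·diag(81, 0, 81)·P⁻¹ = [[81, 0, 0], [162, 0, -81], [0, 0, 81]].
The requested entry is 81.

81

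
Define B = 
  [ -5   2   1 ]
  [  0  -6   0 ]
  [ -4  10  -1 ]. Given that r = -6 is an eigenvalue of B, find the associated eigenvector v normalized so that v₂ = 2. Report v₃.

-4

B + 6I = [[1, 2, 1], [0, 0, 0], [-4, 10, 5]].
Solving (B + 6I)v = 0 gives the eigenspace spanned by (0, 2, -4).
With v₂ = 2, v = (0, 2, -4), so v₃ = -4.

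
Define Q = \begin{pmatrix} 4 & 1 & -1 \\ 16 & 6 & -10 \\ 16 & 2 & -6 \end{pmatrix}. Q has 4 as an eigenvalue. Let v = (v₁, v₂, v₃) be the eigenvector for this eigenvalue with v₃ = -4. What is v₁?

-2

Q − 4I = [[0, 1, -1], [16, 2, -10], [16, 2, -10]].
Solving (Q − 4I)v = 0 gives the eigenspace spanned by (-2, -4, -4).
With v₃ = -4, v = (-2, -4, -4), so v₁ = -2.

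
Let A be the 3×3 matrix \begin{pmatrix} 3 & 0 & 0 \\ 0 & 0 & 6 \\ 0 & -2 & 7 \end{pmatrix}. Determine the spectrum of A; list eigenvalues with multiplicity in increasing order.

Characteristic polynomial: p(t) = t^3 - 10t^2 + 33t - 36 = (t - 4)(t - 3)^2.
Roots (with multiplicity): 3, 3, 4.

3, 3, 4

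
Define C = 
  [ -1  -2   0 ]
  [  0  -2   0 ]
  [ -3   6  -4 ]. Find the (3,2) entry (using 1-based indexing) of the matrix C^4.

-510

Characteristic polynomial: t^3 + 7t^2 + 14t + 8 = (t + 1)(t + 2)(t + 4), so the eigenvalues are -4, -2, -1.
t=-1: eigenvector (1, 0, -1).
t=-2: eigenvector (2, 1, 0).
t=-4: eigenvector (0, 0, 1).
P = [[1, 2, 0], [0, 1, 0], [-1, 0, 1]], D = diag(-1, -2, -4), P⁻¹ = [[1, -2, 0], [0, 1, 0], [1, -2, 1]].
C⁴ = P·diag(1, 16, 256)·P⁻¹ = [[1, 30, 0], [0, 16, 0], [255, -510, 256]].
The requested entry is -510.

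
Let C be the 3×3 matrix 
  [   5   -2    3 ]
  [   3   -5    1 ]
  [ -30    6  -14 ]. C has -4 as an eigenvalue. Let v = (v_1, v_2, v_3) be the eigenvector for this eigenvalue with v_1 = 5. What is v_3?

C + 4I = [[9, -2, 3], [3, -1, 1], [-30, 6, -10]].
Solving (C + 4I)v = 0 gives the eigenspace spanned by (5, 0, -15).
With v_1 = 5, v = (5, 0, -15), so v_3 = -15.

-15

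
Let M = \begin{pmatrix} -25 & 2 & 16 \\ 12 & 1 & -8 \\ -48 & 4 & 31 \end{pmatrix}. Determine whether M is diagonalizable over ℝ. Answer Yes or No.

Characteristic polynomial: p(r) = r^3 - 7r^2 + 7r + 15 = (r - 5)(r - 3)(r + 1).
All 3 eigenvalues are distinct, so M is diagonalizable.

Yes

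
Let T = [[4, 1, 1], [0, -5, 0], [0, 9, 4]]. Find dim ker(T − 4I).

T − 4I = [[0, 1, 1], [0, -9, 0], [0, 9, 0]].
This matrix has rank 2, so its null space has dimension 3 − 2 = 1.

1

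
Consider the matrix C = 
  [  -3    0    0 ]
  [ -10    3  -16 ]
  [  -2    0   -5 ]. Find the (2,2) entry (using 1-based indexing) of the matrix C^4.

81

Characteristic polynomial: μ^3 + 5μ^2 - 9μ - 45 = (μ - 3)(μ + 3)(μ + 5), so the eigenvalues are -5, -3, 3.
μ=-3: eigenvector (1, -1, -1).
μ=3: eigenvector (0, 1, 0).
μ=-5: eigenvector (0, 2, 1).
P = [[1, 0, 0], [-1, 1, 2], [-1, 0, 1]], D = diag(-3, 3, -5), P⁻¹ = [[1, 0, 0], [-1, 1, -2], [1, 0, 1]].
C⁴ = P·diag(81, 81, 625)·P⁻¹ = [[81, 0, 0], [1088, 81, 1088], [544, 0, 625]].
The requested entry is 81.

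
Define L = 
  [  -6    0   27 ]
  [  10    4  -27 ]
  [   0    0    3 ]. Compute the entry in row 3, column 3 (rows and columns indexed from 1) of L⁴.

Characteristic polynomial: r^3 - r^2 - 30r + 72 = (r - 4)(r - 3)(r + 6), so the eigenvalues are -6, 3, 4.
r=-6: eigenvector (1, -1, 0).
r=4: eigenvector (0, 1, 0).
r=3: eigenvector (3, -3, 1).
P = [[1, 0, 3], [-1, 1, -3], [0, 0, 1]], D = diag(-6, 4, 3), P⁻¹ = [[1, 0, -3], [1, 1, 0], [0, 0, 1]].
L⁴ = P·diag(1296, 256, 81)·P⁻¹ = [[1296, 0, -3645], [-1040, 256, 3645], [0, 0, 81]].
The requested entry is 81.

81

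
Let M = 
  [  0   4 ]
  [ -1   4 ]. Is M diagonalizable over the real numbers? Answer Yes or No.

No

Characteristic polynomial: p(r) = r^2 - 4r + 4 = (r - 2)^2.
r = 2 has algebraic multiplicity 2; rank(M − 2I) = 1, so geometric multiplicity = 1.
Geometric multiplicity < algebraic multiplicity, so M is not diagonalizable.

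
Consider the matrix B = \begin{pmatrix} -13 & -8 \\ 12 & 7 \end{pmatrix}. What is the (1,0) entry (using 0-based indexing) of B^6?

Characteristic polynomial: μ^2 + 6μ + 5 = (μ + 1)(μ + 5), so the eigenvalues are -5, -1.
μ=-5: eigenvector (1, -1).
μ=-1: eigenvector (-2, 3).
P = [[1, -2], [-1, 3]], D = diag(-5, -1), P⁻¹ = [[3, 2], [1, 1]].
B⁶ = P·diag(15625, 1)·P⁻¹ = [[46873, 31248], [-46872, -31247]].
The requested entry is -46872.

-46872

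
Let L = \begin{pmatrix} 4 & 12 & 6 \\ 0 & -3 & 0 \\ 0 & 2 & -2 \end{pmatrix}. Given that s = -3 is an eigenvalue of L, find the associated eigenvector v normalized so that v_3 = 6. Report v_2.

L + 3I = [[7, 12, 6], [0, 0, 0], [0, 2, 1]].
Solving (L + 3I)v = 0 gives the eigenspace spanned by (0, -3, 6).
With v_3 = 6, v = (0, -3, 6), so v_2 = -3.

-3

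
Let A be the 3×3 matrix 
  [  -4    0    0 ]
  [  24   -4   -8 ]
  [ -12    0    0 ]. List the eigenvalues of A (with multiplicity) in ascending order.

-4, -4, 0

Characteristic polynomial: p(r) = r^3 + 8r^2 + 16r = r(r + 4)^2.
Roots (with multiplicity): -4, -4, 0.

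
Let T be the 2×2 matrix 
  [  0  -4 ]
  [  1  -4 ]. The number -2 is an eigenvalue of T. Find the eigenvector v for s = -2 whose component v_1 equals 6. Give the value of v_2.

3

T + 2I = [[2, -4], [1, -2]].
Solving (T + 2I)v = 0 gives the eigenspace spanned by (6, 3).
With v_1 = 6, v = (6, 3), so v_2 = 3.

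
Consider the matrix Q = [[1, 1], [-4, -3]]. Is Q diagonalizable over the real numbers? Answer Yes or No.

Characteristic polynomial: p(r) = r^2 + 2r + 1 = (r + 1)^2.
r = -1 has algebraic multiplicity 2; rank(Q + 1I) = 1, so geometric multiplicity = 1.
Geometric multiplicity < algebraic multiplicity, so Q is not diagonalizable.

No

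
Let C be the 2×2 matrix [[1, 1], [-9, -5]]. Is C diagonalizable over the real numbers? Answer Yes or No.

Characteristic polynomial: p(t) = t^2 + 4t + 4 = (t + 2)^2.
t = -2 has algebraic multiplicity 2; rank(C + 2I) = 1, so geometric multiplicity = 1.
Geometric multiplicity < algebraic multiplicity, so C is not diagonalizable.

No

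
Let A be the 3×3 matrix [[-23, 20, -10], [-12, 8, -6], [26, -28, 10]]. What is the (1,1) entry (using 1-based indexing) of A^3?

-167

Characteristic polynomial: μ^3 + 5μ^2 - 2μ - 24 = (μ - 2)(μ + 3)(μ + 4), so the eigenvalues are -4, -3, 2.
μ=-3: eigenvector (1, 0, -2).
μ=-4: eigenvector (0, 1, 2).
μ=2: eigenvector (-2, -1, 3).
P = [[1, 0, -2], [0, 1, -1], [-2, 2, 3]], D = diag(-3, -4, 2), P⁻¹ = [[5, -4, 2], [2, -1, 1], [2, -2, 1]].
A³ = P·diag(-27, -64, 8)·P⁻¹ = [[-167, 140, -70], [-144, 80, -72], [62, -136, 4]].
The requested entry is -167.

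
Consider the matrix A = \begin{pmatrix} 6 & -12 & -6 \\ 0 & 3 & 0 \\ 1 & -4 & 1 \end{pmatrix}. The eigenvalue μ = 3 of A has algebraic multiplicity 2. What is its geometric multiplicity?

A − 3I = [[3, -12, -6], [0, 0, 0], [1, -4, -2]].
This matrix has rank 1, so its null space has dimension 3 − 1 = 2.

2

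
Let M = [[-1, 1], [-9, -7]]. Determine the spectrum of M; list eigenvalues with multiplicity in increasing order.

Characteristic polynomial: p(μ) = μ^2 + 8μ + 16 = (μ + 4)^2.
Roots (with multiplicity): -4, -4.

-4, -4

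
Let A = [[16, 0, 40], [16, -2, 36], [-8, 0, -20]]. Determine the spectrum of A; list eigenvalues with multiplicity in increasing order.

-4, -2, 0

Characteristic polynomial: p(s) = s^3 + 6s^2 + 8s = s(s + 2)(s + 4).
Roots (with multiplicity): -4, -2, 0.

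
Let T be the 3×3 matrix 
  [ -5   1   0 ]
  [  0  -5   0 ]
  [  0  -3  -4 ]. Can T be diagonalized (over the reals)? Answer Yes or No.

No

Characteristic polynomial: p(μ) = μ^3 + 14μ^2 + 65μ + 100 = (μ + 4)(μ + 5)^2.
μ = -5 has algebraic multiplicity 2; rank(T + 5I) = 2, so geometric multiplicity = 1.
Geometric multiplicity < algebraic multiplicity, so T is not diagonalizable.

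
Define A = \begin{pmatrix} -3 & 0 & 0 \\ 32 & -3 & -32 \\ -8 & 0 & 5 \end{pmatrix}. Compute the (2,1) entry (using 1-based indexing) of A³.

Characteristic polynomial: r^3 + r^2 - 21r - 45 = (r - 5)(r + 3)^2, so the eigenvalues are -3, -3, 5.
r=-3: eigenvector (1, -2, 1).
r=-3: eigenvector (0, 1, 0).
r=5: eigenvector (0, -4, 1).
P = [[1, 0, 0], [-2, 1, -4], [1, 0, 1]], D = diag(-3, -3, 5), P⁻¹ = [[1, 0, 0], [-2, 1, 4], [-1, 0, 1]].
A³ = P·diag(-27, -27, 125)·P⁻¹ = [[-27, 0, 0], [608, -27, -608], [-152, 0, 125]].
The requested entry is 608.

608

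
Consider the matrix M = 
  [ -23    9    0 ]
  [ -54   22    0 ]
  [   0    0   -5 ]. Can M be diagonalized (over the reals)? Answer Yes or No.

Yes

Characteristic polynomial: p(r) = r^3 + 6r^2 - 15r - 100 = (r - 4)(r + 5)^2.
r = -5 has algebraic multiplicity 2; rank(M + 5I) = 1, so geometric multiplicity = 2.
Every eigenvalue has geometric = algebraic multiplicity, so M is diagonalizable.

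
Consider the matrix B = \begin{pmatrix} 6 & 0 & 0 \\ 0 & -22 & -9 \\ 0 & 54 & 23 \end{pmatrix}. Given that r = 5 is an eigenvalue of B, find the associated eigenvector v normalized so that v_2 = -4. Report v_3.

12

B − 5I = [[1, 0, 0], [0, -27, -9], [0, 54, 18]].
Solving (B − 5I)v = 0 gives the eigenspace spanned by (0, -4, 12).
With v_2 = -4, v = (0, -4, 12), so v_3 = 12.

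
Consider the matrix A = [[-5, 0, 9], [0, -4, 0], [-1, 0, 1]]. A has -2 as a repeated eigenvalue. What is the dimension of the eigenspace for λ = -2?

A + 2I = [[-3, 0, 9], [0, -2, 0], [-1, 0, 3]].
This matrix has rank 2, so its null space has dimension 3 − 2 = 1.

1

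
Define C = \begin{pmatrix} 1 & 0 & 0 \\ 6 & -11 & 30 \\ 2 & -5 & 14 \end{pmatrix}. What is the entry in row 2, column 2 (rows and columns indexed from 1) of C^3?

-131

Characteristic polynomial: s^3 - 4s^2 - s + 4 = (s - 4)(s - 1)(s + 1), so the eigenvalues are -1, 1, 4.
s=1: eigenvector (1, 3, 1).
s=-1: eigenvector (0, 3, 1).
s=4: eigenvector (0, 2, 1).
P = [[1, 0, 0], [3, 3, 2], [1, 1, 1]], D = diag(1, -1, 4), P⁻¹ = [[1, 0, 0], [-1, 1, -2], [0, -1, 3]].
C³ = P·diag(1, -1, 64)·P⁻¹ = [[1, 0, 0], [6, -131, 390], [2, -65, 194]].
The requested entry is -131.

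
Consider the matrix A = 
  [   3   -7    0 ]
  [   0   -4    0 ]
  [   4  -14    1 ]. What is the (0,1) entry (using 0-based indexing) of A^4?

Characteristic polynomial: μ^3 - 13μ + 12 = (μ - 3)(μ - 1)(μ + 4), so the eigenvalues are -4, 1, 3.
μ=3: eigenvector (1, 0, 2).
μ=1: eigenvector (0, 0, 1).
μ=-4: eigenvector (1, 1, 2).
P = [[1, 0, 1], [0, 0, 1], [2, 1, 2]], D = diag(3, 1, -4), P⁻¹ = [[1, -1, 0], [-2, 0, 1], [0, 1, 0]].
A⁴ = P·diag(81, 1, 256)·P⁻¹ = [[81, 175, 0], [0, 256, 0], [160, 350, 1]].
The requested entry is 175.

175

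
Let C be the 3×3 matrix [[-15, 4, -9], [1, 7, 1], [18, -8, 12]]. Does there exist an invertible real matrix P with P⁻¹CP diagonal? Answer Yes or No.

No

Characteristic polynomial: p(μ) = μ^3 - 4μ^2 - 35μ + 150 = (μ - 5)^2(μ + 6).
μ = 5 has algebraic multiplicity 2; rank(C − 5I) = 2, so geometric multiplicity = 1.
Geometric multiplicity < algebraic multiplicity, so C is not diagonalizable.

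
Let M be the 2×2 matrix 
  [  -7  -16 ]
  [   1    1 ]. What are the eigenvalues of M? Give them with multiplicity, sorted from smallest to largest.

Characteristic polynomial: p(s) = s^2 + 6s + 9 = (s + 3)^2.
Roots (with multiplicity): -3, -3.

-3, -3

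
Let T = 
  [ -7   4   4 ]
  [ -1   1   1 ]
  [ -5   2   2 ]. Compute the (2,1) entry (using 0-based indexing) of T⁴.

-158

Characteristic polynomial: μ^3 + 4μ^2 + 3μ = μ(μ + 1)(μ + 3), so the eigenvalues are -3, -1, 0.
μ=-3: eigenvector (1, 0, 1).
μ=-1: eigenvector (2, -1, 4).
μ=0: eigenvector (0, -1, 1).
P = [[1, 2, 0], [0, -1, -1], [1, 4, 1]], D = diag(-3, -1, 0), P⁻¹ = [[3, -2, -2], [-1, 1, 1], [1, -2, -1]].
T⁴ = P·diag(81, 1, 0)·P⁻¹ = [[241, -160, -160], [1, -1, -1], [239, -158, -158]].
The requested entry is -158.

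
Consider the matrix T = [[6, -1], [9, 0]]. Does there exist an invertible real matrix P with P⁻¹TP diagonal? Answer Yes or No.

No

Characteristic polynomial: p(λ) = λ^2 - 6λ + 9 = (λ - 3)^2.
λ = 3 has algebraic multiplicity 2; rank(T − 3I) = 1, so geometric multiplicity = 1.
Geometric multiplicity < algebraic multiplicity, so T is not diagonalizable.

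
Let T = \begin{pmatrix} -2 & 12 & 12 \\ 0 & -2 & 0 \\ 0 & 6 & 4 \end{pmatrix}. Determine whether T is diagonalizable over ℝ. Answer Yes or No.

Characteristic polynomial: p(s) = s^3 - 12s - 16 = (s - 4)(s + 2)^2.
s = -2 has algebraic multiplicity 2; rank(T + 2I) = 1, so geometric multiplicity = 2.
Every eigenvalue has geometric = algebraic multiplicity, so T is diagonalizable.

Yes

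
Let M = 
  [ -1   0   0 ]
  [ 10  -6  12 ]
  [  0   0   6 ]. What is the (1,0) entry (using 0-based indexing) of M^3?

430

Characteristic polynomial: r^3 + r^2 - 36r - 36 = (r - 6)(r + 1)(r + 6), so the eigenvalues are -6, -1, 6.
r=-1: eigenvector (1, 2, 0).
r=-6: eigenvector (0, 1, 0).
r=6: eigenvector (0, 1, 1).
P = [[1, 0, 0], [2, 1, 1], [0, 0, 1]], D = diag(-1, -6, 6), P⁻¹ = [[1, 0, 0], [-2, 1, -1], [0, 0, 1]].
M³ = P·diag(-1, -216, 216)·P⁻¹ = [[-1, 0, 0], [430, -216, 432], [0, 0, 216]].
The requested entry is 430.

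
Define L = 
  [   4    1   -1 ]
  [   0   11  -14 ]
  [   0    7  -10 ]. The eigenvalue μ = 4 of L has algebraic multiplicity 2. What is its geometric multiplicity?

1

L − 4I = [[0, 1, -1], [0, 7, -14], [0, 7, -14]].
This matrix has rank 2, so its null space has dimension 3 − 2 = 1.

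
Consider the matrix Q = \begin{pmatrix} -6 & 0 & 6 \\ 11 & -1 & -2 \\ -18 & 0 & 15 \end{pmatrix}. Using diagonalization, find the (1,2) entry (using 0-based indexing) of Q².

38

Characteristic polynomial: t^3 - 8t^2 + 9t + 18 = (t - 6)(t - 3)(t + 1), so the eigenvalues are -1, 3, 6.
t=6: eigenvector (1, 1, 2).
t=-1: eigenvector (0, 1, 0).
t=3: eigenvector (-2, -4, -3).
P = [[1, 0, -2], [1, 1, -4], [2, 0, -3]], D = diag(6, -1, 3), P⁻¹ = [[-3, 0, 2], [-5, 1, 2], [-2, 0, 1]].
Q² = P·diag(36, 1, 9)·P⁻¹ = [[-72, 0, 54], [-41, 1, 38], [-162, 0, 117]].
The requested entry is 38.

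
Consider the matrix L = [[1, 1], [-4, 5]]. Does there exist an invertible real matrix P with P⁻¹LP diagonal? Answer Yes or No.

No

Characteristic polynomial: p(μ) = μ^2 - 6μ + 9 = (μ - 3)^2.
μ = 3 has algebraic multiplicity 2; rank(L − 3I) = 1, so geometric multiplicity = 1.
Geometric multiplicity < algebraic multiplicity, so L is not diagonalizable.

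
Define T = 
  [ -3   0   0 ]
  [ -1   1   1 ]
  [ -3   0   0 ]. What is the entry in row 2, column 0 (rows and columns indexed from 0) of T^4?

81

Characteristic polynomial: λ^3 + 2λ^2 - 3λ = λ(λ - 1)(λ + 3), so the eigenvalues are -3, 0, 1.
λ=1: eigenvector (0, 1, 0).
λ=-3: eigenvector (1, 0, 1).
λ=0: eigenvector (0, -1, 1).
P = [[0, 1, 0], [1, 0, -1], [0, 1, 1]], D = diag(1, -3, 0), P⁻¹ = [[-1, 1, 1], [1, 0, 0], [-1, 0, 1]].
T⁴ = P·diag(1, 81, 0)·P⁻¹ = [[81, 0, 0], [-1, 1, 1], [81, 0, 0]].
The requested entry is 81.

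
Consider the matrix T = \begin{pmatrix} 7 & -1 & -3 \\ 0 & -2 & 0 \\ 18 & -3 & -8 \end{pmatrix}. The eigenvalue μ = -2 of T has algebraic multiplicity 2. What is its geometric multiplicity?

T + 2I = [[9, -1, -3], [0, 0, 0], [18, -3, -6]].
This matrix has rank 2, so its null space has dimension 3 − 2 = 1.

1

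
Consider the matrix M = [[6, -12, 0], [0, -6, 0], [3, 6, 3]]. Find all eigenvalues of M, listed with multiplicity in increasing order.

-6, 3, 6

Characteristic polynomial: p(r) = r^3 - 3r^2 - 36r + 108 = (r - 6)(r - 3)(r + 6).
Roots (with multiplicity): -6, 3, 6.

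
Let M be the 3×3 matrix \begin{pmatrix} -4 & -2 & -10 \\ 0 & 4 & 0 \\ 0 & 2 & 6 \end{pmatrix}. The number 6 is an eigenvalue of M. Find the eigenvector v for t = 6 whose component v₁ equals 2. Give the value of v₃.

-2

M − 6I = [[-10, -2, -10], [0, -2, 0], [0, 2, 0]].
Solving (M − 6I)v = 0 gives the eigenspace spanned by (2, 0, -2).
With v₁ = 2, v = (2, 0, -2), so v₃ = -2.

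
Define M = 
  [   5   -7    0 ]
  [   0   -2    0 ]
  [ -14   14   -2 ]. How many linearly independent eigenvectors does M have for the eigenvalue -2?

2

M + 2I = [[7, -7, 0], [0, 0, 0], [-14, 14, 0]].
This matrix has rank 1, so its null space has dimension 3 − 1 = 2.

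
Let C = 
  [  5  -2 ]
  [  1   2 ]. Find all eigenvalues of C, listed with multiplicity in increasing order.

3, 4

Characteristic polynomial: p(t) = t^2 - 7t + 12 = (t - 4)(t - 3).
Roots (with multiplicity): 3, 4.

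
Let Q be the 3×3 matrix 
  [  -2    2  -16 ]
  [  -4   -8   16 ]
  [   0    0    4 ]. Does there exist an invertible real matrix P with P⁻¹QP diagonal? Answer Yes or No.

Characteristic polynomial: p(s) = s^3 + 6s^2 - 16s - 96 = (s - 4)(s + 4)(s + 6).
All 3 eigenvalues are distinct, so Q is diagonalizable.

Yes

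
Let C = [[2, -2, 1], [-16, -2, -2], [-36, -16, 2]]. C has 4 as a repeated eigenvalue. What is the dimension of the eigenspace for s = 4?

1

C − 4I = [[-2, -2, 1], [-16, -6, -2], [-36, -16, -2]].
This matrix has rank 2, so its null space has dimension 3 − 2 = 1.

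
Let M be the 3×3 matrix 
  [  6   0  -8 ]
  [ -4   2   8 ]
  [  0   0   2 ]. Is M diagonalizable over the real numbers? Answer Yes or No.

Characteristic polynomial: p(t) = t^3 - 10t^2 + 28t - 24 = (t - 6)(t - 2)^2.
t = 2 has algebraic multiplicity 2; rank(M − 2I) = 1, so geometric multiplicity = 2.
Every eigenvalue has geometric = algebraic multiplicity, so M is diagonalizable.

Yes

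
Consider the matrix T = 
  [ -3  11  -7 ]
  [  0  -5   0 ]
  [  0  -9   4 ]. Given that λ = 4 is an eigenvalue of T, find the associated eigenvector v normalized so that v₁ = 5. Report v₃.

T − 4I = [[-7, 11, -7], [0, -9, 0], [0, -9, 0]].
Solving (T − 4I)v = 0 gives the eigenspace spanned by (5, 0, -5).
With v₁ = 5, v = (5, 0, -5), so v₃ = -5.

-5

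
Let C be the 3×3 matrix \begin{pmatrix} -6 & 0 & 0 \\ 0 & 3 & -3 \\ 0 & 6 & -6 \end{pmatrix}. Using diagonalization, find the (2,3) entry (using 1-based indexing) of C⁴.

Characteristic polynomial: μ^3 + 9μ^2 + 18μ = μ(μ + 3)(μ + 6), so the eigenvalues are -6, -3, 0.
μ=-6: eigenvector (1, 0, 0).
μ=0: eigenvector (0, -1, -1).
μ=-3: eigenvector (0, 1, 2).
P = [[1, 0, 0], [0, -1, 1], [0, -1, 2]], D = diag(-6, 0, -3), P⁻¹ = [[1, 0, 0], [0, -2, 1], [0, -1, 1]].
C⁴ = P·diag(1296, 0, 81)·P⁻¹ = [[1296, 0, 0], [0, -81, 81], [0, -162, 162]].
The requested entry is 81.

81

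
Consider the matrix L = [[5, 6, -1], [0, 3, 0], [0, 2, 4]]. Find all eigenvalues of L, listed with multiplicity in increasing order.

3, 4, 5

Characteristic polynomial: p(t) = t^3 - 12t^2 + 47t - 60 = (t - 5)(t - 4)(t - 3).
Roots (with multiplicity): 3, 4, 5.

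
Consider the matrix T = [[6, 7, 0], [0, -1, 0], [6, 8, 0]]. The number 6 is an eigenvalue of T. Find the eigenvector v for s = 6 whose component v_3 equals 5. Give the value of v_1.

5

T − 6I = [[0, 7, 0], [0, -7, 0], [6, 8, -6]].
Solving (T − 6I)v = 0 gives the eigenspace spanned by (5, 0, 5).
With v_3 = 5, v = (5, 0, 5), so v_1 = 5.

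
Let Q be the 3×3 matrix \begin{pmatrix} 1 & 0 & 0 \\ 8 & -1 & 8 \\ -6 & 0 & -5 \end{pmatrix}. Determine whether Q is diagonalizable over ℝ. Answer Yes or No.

Yes

Characteristic polynomial: p(μ) = μ^3 + 5μ^2 - μ - 5 = (μ - 1)(μ + 1)(μ + 5).
All 3 eigenvalues are distinct, so Q is diagonalizable.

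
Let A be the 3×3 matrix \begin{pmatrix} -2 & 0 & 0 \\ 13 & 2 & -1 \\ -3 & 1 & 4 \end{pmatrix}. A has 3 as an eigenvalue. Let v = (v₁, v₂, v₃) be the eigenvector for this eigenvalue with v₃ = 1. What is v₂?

A − 3I = [[-5, 0, 0], [13, -1, -1], [-3, 1, 1]].
Solving (A − 3I)v = 0 gives the eigenspace spanned by (0, -1, 1).
With v₃ = 1, v = (0, -1, 1), so v₂ = -1.

-1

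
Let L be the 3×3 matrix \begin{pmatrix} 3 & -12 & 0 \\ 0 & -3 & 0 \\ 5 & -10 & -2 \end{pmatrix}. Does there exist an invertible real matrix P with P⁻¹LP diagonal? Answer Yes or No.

Characteristic polynomial: p(r) = r^3 + 2r^2 - 9r - 18 = (r - 3)(r + 2)(r + 3).
All 3 eigenvalues are distinct, so L is diagonalizable.

Yes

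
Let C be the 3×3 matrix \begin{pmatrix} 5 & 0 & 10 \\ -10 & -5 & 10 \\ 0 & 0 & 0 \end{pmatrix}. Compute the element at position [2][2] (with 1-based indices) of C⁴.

Characteristic polynomial: t^3 - 25t = t(t - 5)(t + 5), so the eigenvalues are -5, 0, 5.
t=5: eigenvector (1, -1, 0).
t=-5: eigenvector (0, 1, 0).
t=0: eigenvector (-2, 6, 1).
P = [[1, 0, -2], [-1, 1, 6], [0, 0, 1]], D = diag(5, -5, 0), P⁻¹ = [[1, 0, 2], [1, 1, -4], [0, 0, 1]].
C⁴ = P·diag(625, 625, 0)·P⁻¹ = [[625, 0, 1250], [0, 625, -3750], [0, 0, 0]].
The requested entry is 625.

625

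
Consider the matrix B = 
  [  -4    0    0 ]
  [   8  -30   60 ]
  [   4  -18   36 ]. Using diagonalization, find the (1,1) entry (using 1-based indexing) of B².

Characteristic polynomial: λ^3 - 2λ^2 - 24λ = λ(λ - 6)(λ + 4), so the eigenvalues are -4, 0, 6.
λ=-4: eigenvector (1, -2, -1).
λ=0: eigenvector (0, 2, 1).
λ=6: eigenvector (0, -5, -3).
P = [[1, 0, 0], [-2, 2, -5], [-1, 1, -3]], D = diag(-4, 0, 6), P⁻¹ = [[1, 0, 0], [1, 3, -5], [0, 1, -2]].
B² = P·diag(16, 0, 36)·P⁻¹ = [[16, 0, 0], [-32, -180, 360], [-16, -108, 216]].
The requested entry is 16.

16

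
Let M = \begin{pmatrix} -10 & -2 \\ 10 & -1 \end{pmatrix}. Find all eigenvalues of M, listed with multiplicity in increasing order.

-6, -5

Characteristic polynomial: p(r) = r^2 + 11r + 30 = (r + 5)(r + 6).
Roots (with multiplicity): -6, -5.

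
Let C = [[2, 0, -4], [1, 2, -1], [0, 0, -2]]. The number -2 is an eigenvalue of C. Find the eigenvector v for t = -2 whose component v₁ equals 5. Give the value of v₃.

5

C + 2I = [[4, 0, -4], [1, 4, -1], [0, 0, 0]].
Solving (C + 2I)v = 0 gives the eigenspace spanned by (5, 0, 5).
With v₁ = 5, v = (5, 0, 5), so v₃ = 5.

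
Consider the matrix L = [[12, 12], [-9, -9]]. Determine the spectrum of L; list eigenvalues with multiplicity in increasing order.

0, 3

Characteristic polynomial: p(t) = t^2 - 3t = t(t - 3).
Roots (with multiplicity): 0, 3.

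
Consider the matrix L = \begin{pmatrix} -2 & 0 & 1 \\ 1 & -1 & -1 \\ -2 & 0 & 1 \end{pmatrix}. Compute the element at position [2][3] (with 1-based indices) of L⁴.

1

Characteristic polynomial: r^3 + 2r^2 + r = r(r + 1)^2, so the eigenvalues are -1, -1, 0.
r=0: eigenvector (1, -1, 2).
r=-1: eigenvector (0, 1, 0).
r=-1: eigenvector (-1, 1, -1).
P = [[1, 0, -1], [-1, 1, 1], [2, 0, -1]], D = diag(0, -1, -1), P⁻¹ = [[-1, 0, 1], [1, 1, 0], [-2, 0, 1]].
L⁴ = P·diag(0, 1, 1)·P⁻¹ = [[2, 0, -1], [-1, 1, 1], [2, 0, -1]].
The requested entry is 1.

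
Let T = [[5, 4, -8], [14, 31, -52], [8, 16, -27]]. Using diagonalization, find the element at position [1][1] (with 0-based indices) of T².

185

Characteristic polynomial: s^3 - 9s^2 + 23s - 15 = (s - 5)(s - 3)(s - 1), so the eigenvalues are 1, 3, 5.
s=1: eigenvector (-1, -3, -2).
s=3: eigenvector (-2, 1, 0).
s=5: eigenvector (0, 2, 1).
P = [[-1, -2, 0], [-3, 1, 2], [-2, 0, 1]], D = diag(1, 3, 5), P⁻¹ = [[1, 2, -4], [-1, -1, 2], [2, 4, -7]].
T² = P·diag(1, 9, 25)·P⁻¹ = [[17, 16, -32], [88, 185, -320], [48, 96, -167]].
The requested entry is 185.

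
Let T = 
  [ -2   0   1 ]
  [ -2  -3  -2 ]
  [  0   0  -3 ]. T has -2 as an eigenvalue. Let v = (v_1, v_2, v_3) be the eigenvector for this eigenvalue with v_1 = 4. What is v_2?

T + 2I = [[0, 0, 1], [-2, -1, -2], [0, 0, -1]].
Solving (T + 2I)v = 0 gives the eigenspace spanned by (4, -8, 0).
With v_1 = 4, v = (4, -8, 0), so v_2 = -8.

-8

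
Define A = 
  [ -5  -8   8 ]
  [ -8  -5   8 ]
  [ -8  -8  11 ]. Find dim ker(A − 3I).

A − 3I = [[-8, -8, 8], [-8, -8, 8], [-8, -8, 8]].
This matrix has rank 1, so its null space has dimension 3 − 1 = 2.

2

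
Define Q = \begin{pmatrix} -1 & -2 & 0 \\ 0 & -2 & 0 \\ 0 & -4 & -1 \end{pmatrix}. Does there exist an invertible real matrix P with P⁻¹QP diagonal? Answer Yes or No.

Characteristic polynomial: p(μ) = μ^3 + 4μ^2 + 5μ + 2 = (μ + 1)^2(μ + 2).
μ = -1 has algebraic multiplicity 2; rank(Q + 1I) = 1, so geometric multiplicity = 2.
Every eigenvalue has geometric = algebraic multiplicity, so Q is diagonalizable.

Yes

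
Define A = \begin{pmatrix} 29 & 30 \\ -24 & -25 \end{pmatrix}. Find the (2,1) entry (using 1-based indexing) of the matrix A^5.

Characteristic polynomial: λ^2 - 4λ - 5 = (λ - 5)(λ + 1), so the eigenvalues are -1, 5.
λ=-1: eigenvector (1, -1).
λ=5: eigenvector (5, -4).
P = [[1, 5], [-1, -4]], D = diag(-1, 5), P⁻¹ = [[-4, -5], [1, 1]].
A⁵ = P·diag(-1, 3125)·P⁻¹ = [[15629, 15630], [-12504, -12505]].
The requested entry is -12504.

-12504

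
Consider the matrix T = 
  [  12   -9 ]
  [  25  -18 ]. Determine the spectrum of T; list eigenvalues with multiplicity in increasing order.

Characteristic polynomial: p(r) = r^2 + 6r + 9 = (r + 3)^2.
Roots (with multiplicity): -3, -3.

-3, -3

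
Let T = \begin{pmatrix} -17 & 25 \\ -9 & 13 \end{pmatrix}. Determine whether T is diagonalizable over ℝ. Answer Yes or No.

Characteristic polynomial: p(λ) = λ^2 + 4λ + 4 = (λ + 2)^2.
λ = -2 has algebraic multiplicity 2; rank(T + 2I) = 1, so geometric multiplicity = 1.
Geometric multiplicity < algebraic multiplicity, so T is not diagonalizable.

No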